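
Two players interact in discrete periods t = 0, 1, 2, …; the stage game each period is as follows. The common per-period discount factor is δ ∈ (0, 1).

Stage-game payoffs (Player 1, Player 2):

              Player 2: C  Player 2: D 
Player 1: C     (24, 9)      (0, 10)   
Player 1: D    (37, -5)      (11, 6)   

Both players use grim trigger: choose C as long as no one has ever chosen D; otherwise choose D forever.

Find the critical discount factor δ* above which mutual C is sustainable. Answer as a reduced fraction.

1/2

Player 1: cooperation gives 24 each period; deviation gives 37 once then 11 forever.
  24/(1−δ) ≥ 37 + 11δ/(1−δ) ⇒ δ ≥ 13/26 = 1/2.
Player 2: cooperation gives 9 each period; deviation gives 10 once then 6 forever.
  δ ≥ 1/4.
Both must hold, so the binding constraint is Player 1's: δ ≥ 1/2.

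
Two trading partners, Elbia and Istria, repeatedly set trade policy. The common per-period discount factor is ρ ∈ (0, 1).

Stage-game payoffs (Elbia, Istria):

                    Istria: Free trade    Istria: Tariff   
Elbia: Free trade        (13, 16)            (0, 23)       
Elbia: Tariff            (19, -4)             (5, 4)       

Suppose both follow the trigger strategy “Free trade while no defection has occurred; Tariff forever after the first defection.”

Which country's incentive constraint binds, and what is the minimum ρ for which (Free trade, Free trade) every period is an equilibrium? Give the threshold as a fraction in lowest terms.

Elbia: cooperation gives 13 each period; deviation gives 19 once then 5 forever.
  13/(1−ρ) ≥ 19 + 5ρ/(1−ρ) ⇒ ρ ≥ 6/14 = 3/7.
Istria: cooperation gives 16 each period; deviation gives 23 once then 4 forever.
  ρ ≥ 7/19.
Both must hold, so the binding constraint is Elbia's: ρ ≥ 3/7.

Elbia; ρ ≥ 3/7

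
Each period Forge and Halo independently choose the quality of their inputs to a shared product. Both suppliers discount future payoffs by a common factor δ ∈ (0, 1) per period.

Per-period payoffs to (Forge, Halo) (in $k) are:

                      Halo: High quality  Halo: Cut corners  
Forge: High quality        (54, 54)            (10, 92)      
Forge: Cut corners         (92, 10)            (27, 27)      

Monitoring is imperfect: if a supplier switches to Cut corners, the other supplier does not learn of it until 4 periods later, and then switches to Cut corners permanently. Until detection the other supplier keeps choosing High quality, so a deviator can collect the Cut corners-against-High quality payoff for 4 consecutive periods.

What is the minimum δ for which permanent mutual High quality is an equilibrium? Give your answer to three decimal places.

Deviating for the 4 undetected periods gains 92−54 = 38 per period over cooperation, then loses 54−27 = 27 per period forever once punishment starts.
Gain: 38(1 + δ + … + δ^3); loss: 27·δ^4/(1−δ).
No profitable deviation ⇔ 38(1−δ^4) ≤ 27·δ^4, i.e. δ^4 ≥ 38/(38+27) = 38/65.
Hence δ ≥ (38/65)^(1/4) ≈ 0.874.

0.874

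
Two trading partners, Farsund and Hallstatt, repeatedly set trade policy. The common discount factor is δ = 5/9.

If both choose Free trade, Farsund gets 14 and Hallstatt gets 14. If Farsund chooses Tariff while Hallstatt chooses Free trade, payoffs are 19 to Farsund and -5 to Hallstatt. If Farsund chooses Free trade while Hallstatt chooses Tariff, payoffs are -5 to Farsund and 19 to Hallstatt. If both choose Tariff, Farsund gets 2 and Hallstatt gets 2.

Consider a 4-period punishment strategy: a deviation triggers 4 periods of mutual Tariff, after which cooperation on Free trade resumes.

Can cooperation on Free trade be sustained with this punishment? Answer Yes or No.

Yes

Comparing payoff streams over the 5 periods until play realigns: cooperate → 14(1+δ+…+δ^4); deviate → 19 + 2(δ+…+δ^4).
Cooperation is sustained iff (14−2)(δ+…+δ^4) ≥ 19−14.
δ+…+δ^4 = 5/9·(1−(5/9)^4)/(1−5/9) = 1.1309, and (19−14)/(14−2) = 0.4167.
1.1309 ≥ 0.4167, so cooperation is sustainable.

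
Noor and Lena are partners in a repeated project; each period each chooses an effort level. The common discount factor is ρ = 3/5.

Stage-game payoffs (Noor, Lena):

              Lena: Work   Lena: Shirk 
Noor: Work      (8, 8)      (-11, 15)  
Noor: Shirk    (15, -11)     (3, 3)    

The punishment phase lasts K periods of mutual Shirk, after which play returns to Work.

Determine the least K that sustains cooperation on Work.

Need Σ_{k=1}^{K} ρ^k ≥ (15−8)/(8−3) = 1.4000 at ρ = 3/5.
At K = 5 the sum is 1.3834 < 1.4000; at K = 6 it is 1.4300 ≥ 1.4000.
So the minimum punishment length is K = 6.

6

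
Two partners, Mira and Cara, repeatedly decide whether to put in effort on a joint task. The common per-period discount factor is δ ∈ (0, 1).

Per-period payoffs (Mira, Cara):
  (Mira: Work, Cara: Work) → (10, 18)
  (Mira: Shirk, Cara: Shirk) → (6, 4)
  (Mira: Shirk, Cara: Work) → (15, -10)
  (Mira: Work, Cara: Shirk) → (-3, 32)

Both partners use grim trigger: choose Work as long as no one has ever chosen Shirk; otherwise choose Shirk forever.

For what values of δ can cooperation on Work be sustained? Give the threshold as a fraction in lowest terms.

5/9

For Mira: deviation gain 15−10 = 5, per-period punishment loss 10−6 = 4. IC gives δ ≥ 5/9.
For Cara: gain 14, loss 14 per period, so δ ≥ 14/28 = 1/2.
The tighter constraint is Mira's, so cooperation needs δ ≥ 5/9.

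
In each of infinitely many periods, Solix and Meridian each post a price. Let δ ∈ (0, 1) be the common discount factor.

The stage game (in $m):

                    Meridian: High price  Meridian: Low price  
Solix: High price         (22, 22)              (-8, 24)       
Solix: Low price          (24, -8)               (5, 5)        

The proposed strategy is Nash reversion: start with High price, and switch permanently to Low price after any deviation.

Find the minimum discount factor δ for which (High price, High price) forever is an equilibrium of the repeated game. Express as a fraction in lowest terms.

2/19

One-period gain from deviating is 24 − 22 = 2. The loss is 22 − 5 = 17 in every subsequent period, with present value 17·δ/(1−δ).
Deviation is unprofitable when 17·δ/(1−δ) ≥ 2, i.e. δ/(1−δ) ≥ 2/17.
Equivalently δ ≥ 2/(2+17) = 2/19.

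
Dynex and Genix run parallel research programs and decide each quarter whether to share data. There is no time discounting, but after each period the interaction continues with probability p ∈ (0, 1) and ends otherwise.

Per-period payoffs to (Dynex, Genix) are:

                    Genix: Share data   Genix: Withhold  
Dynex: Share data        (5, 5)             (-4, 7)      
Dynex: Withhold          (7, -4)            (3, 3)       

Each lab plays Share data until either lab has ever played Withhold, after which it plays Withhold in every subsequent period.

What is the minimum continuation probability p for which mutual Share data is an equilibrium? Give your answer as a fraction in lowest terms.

With no time discounting, the continuation probability p plays the role of the discount factor.
Grim-trigger IC: 5/(1−p) ≥ 7 + 3p/(1−p) ⇒ p ≥ (7−5)/(7−3) = 1/2.

1/2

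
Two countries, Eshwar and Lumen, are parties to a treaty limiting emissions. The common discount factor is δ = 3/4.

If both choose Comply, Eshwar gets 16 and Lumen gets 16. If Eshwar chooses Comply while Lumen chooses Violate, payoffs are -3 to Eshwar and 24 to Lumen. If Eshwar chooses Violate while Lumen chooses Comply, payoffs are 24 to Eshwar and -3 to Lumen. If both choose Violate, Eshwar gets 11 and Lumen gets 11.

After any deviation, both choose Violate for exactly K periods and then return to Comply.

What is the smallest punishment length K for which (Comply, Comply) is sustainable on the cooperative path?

Need Σ_{k=1}^{K} δ^k ≥ (24−16)/(16−11) = 1.6000 at δ = 3/4.
At K = 2 the sum is 1.3125 < 1.6000; at K = 3 it is 1.7344 ≥ 1.6000.
So the minimum punishment length is K = 3.

3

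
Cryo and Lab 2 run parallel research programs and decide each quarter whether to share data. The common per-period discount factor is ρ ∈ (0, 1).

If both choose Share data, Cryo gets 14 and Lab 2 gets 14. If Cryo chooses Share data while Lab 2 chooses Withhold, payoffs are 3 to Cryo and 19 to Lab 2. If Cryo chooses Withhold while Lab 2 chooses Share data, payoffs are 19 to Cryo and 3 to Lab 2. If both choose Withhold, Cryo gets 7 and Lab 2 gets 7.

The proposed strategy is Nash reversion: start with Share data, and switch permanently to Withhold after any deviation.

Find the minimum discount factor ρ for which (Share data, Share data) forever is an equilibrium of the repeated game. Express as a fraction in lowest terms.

One-period gain from deviating is 19 − 14 = 5. The loss is 14 − 7 = 7 in every subsequent period, with present value 7·ρ/(1−ρ).
Deviation is unprofitable when 7·ρ/(1−ρ) ≥ 5, i.e. ρ/(1−ρ) ≥ 5/7.
Equivalently ρ ≥ 5/(5+7) = 5/12.

5/12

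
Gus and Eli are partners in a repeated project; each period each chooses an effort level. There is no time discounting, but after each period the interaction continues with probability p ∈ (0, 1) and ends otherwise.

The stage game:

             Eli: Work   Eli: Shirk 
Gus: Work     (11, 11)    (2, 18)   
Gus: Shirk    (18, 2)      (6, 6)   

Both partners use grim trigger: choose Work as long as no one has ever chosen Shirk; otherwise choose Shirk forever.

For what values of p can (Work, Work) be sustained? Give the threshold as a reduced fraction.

7/12

With no time discounting, the continuation probability p plays the role of the discount factor.
Grim-trigger IC: 11/(1−p) ≥ 18 + 6p/(1−p) ⇒ p ≥ (18−11)/(18−6) = 7/12.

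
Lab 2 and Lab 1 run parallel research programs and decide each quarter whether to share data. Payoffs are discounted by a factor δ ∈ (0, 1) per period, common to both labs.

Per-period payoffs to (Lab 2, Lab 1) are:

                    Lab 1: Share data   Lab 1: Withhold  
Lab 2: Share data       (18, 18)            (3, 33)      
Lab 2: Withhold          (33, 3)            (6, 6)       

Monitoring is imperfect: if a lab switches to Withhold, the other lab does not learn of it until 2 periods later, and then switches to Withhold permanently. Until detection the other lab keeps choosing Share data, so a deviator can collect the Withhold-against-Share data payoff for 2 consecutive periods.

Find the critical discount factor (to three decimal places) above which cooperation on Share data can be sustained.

The best deviation is to choose Withhold for all 2 undetected periods, earning 33 each, then 6 forever once detected.
Deviation value: 33(1−δ^2)/(1−δ) + 6δ^2/(1−δ); cooperation value: 18/(1−δ).
IC: 18 ≥ 33(1−δ^2) + 6δ^2 = 33 − 27δ^2.
So δ^2 ≥ 15/27 = 5/9, giving δ ≥ (5/9)^(1/2) ≈ 0.745.

0.745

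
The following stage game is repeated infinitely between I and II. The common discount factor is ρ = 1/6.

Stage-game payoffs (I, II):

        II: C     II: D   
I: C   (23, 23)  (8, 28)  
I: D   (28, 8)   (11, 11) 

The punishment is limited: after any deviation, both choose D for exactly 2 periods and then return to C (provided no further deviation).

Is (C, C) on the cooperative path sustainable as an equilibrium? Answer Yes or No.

No

IC: ρ+…+ρ^2 ≥ (28−23)/(23−11) = 5/12.
At ρ = 1/6: partial sum = 0.1944 < 0.4167. Cooperation not sustainable.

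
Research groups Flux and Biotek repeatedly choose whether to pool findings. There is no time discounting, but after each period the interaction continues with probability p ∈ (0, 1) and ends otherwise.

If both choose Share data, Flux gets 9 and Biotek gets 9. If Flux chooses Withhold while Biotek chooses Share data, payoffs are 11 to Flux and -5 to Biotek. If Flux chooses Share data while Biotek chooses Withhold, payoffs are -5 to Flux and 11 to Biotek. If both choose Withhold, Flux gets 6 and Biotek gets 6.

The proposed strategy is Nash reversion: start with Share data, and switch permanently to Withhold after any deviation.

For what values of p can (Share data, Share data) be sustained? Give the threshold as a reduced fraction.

Expected cooperation value is 9 + p·9 + p²·9 + … = 9/(1−p); deviation gives 11 + p·6/(1−p).
9 ≥ 11(1−p) + 6p ⇒ 5p ≥ 2 ⇒ p ≥ 2/5.

2/5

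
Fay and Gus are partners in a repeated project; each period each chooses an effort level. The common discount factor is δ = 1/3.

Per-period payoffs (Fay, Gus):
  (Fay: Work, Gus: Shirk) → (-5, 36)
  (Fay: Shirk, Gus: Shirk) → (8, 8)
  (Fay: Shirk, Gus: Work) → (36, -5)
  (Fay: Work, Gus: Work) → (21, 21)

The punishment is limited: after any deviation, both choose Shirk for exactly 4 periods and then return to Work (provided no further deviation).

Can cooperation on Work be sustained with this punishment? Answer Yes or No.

No

Comparing payoff streams over the 5 periods until play realigns: cooperate → 21(1+δ+…+δ^4); deviate → 36 + 8(δ+…+δ^4).
Cooperation is sustained iff (21−8)(δ+…+δ^4) ≥ 36−21.
δ+…+δ^4 = 1/3·(1−(1/3)^4)/(1−1/3) = 0.4938, and (36−21)/(21−8) = 1.1538.
0.4938 < 1.1538, so cooperation is not sustainable.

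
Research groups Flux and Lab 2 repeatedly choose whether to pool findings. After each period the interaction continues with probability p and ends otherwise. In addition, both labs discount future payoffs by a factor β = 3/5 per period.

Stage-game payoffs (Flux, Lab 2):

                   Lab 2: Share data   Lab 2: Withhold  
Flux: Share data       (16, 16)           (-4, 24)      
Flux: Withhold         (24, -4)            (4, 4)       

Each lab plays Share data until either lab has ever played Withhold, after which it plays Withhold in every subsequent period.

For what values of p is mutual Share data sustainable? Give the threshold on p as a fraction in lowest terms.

2/3

With continuation probability p and discount β, the effective per-period discount factor is βp.
Grim-trigger IC: βp ≥ (24−16)/(24−4) = 2/5.
So p ≥ (2/5)/(3/5) = 2/3.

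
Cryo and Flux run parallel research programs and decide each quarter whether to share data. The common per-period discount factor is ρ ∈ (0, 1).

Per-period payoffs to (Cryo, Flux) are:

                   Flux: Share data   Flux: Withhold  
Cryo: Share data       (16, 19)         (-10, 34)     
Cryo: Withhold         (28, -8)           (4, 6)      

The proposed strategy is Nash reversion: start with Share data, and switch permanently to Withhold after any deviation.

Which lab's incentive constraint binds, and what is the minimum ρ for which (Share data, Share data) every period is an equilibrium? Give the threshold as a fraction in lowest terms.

Flux; ρ ≥ 15/28

Cryo's threshold: (28−16)/(28−4) = 1/2.
Flux's threshold: (34−19)/(34−6) = 15/28.
1/2 < 15/28, so Flux binds and ρ* = 15/28.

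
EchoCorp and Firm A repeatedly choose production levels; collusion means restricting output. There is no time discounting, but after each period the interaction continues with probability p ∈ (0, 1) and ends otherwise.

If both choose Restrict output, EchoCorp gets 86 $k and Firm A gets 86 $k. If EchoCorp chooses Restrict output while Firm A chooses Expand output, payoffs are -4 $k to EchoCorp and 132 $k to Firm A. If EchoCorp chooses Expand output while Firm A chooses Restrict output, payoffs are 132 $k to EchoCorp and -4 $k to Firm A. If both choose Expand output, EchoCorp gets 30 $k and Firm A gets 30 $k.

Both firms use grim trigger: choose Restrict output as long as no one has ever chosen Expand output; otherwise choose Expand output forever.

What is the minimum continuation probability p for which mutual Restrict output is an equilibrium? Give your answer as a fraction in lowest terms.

Expected cooperation value is 86 + p·86 + p²·86 + … = 86/(1−p); deviation gives 132 + p·30/(1−p).
86 ≥ 132(1−p) + 30p ⇒ 102p ≥ 46 ⇒ p ≥ 46/102 = 23/51.

23/51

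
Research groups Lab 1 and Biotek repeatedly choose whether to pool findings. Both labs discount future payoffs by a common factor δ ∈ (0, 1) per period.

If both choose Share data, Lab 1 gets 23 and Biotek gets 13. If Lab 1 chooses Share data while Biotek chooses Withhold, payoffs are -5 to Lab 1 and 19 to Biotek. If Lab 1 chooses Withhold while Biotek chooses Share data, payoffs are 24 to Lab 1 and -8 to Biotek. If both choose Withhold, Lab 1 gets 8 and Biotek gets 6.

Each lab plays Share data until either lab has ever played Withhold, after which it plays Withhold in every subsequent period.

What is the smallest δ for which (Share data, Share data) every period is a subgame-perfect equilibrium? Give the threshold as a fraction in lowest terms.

6/13

Lab 1: cooperation gives 23 each period; deviation gives 24 once then 8 forever.
  23/(1−δ) ≥ 24 + 8δ/(1−δ) ⇒ δ ≥ 1/16.
Biotek: cooperation gives 13 each period; deviation gives 19 once then 6 forever.
  δ ≥ 6/13.
Both must hold, so the binding constraint is Biotek's: δ ≥ 6/13.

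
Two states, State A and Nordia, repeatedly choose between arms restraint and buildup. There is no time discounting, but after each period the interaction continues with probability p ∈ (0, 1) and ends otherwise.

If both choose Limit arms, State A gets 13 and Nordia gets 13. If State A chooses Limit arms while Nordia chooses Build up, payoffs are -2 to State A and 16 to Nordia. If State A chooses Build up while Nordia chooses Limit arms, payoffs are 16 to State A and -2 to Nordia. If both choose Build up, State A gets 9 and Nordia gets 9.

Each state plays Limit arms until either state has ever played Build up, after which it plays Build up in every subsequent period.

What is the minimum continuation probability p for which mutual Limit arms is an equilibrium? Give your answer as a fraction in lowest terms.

3/7

Expected cooperation value is 13 + p·13 + p²·13 + … = 13/(1−p); deviation gives 16 + p·9/(1−p).
13 ≥ 16(1−p) + 9p ⇒ 7p ≥ 3 ⇒ p ≥ 3/7.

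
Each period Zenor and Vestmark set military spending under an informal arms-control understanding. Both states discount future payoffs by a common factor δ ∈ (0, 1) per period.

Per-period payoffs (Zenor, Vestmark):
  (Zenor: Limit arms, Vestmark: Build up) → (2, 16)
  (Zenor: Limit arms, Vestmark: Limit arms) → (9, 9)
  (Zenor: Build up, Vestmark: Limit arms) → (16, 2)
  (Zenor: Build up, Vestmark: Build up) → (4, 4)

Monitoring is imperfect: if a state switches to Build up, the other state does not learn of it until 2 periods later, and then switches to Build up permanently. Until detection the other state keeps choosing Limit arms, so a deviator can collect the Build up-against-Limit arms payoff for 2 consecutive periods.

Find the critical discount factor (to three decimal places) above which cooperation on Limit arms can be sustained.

Deviating for the 2 undetected periods gains 16−9 = 7 per period over cooperation, then loses 9−4 = 5 per period forever once punishment starts.
Gain: 7(1 + δ + … + δ^1); loss: 5·δ^2/(1−δ).
No profitable deviation ⇔ 7(1−δ^2) ≤ 5·δ^2, i.e. δ^2 ≥ 7/(7+5) = 7/12.
Hence δ ≥ (7/12)^(1/2) ≈ 0.764.

0.764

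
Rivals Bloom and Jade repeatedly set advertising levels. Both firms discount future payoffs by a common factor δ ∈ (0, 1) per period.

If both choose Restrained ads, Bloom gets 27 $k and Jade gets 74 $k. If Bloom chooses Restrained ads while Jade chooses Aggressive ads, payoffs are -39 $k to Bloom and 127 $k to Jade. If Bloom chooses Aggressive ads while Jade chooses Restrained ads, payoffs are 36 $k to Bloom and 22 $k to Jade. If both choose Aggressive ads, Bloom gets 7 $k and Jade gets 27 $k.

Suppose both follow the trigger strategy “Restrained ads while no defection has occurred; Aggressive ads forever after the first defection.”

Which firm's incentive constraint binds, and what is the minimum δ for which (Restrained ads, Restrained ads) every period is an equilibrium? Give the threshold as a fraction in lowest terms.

Jade; δ ≥ 53/100

Bloom's threshold: (36−27)/(36−7) = 9/29.
Jade's threshold: (127−74)/(127−27) = 53/100.
9/29 < 53/100, so Jade binds and δ* = 53/100.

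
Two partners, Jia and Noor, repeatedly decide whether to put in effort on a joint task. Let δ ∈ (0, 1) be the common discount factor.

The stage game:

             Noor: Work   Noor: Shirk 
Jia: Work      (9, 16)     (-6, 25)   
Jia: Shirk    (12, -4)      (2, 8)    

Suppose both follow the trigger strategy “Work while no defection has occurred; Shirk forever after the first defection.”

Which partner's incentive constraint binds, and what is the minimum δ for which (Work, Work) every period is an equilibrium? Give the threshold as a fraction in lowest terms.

Jia's threshold: (12−9)/(12−2) = 3/10.
Noor's threshold: (25−16)/(25−8) = 9/17.
3/10 < 9/17, so Noor binds and δ* = 9/17.

Noor; δ ≥ 9/17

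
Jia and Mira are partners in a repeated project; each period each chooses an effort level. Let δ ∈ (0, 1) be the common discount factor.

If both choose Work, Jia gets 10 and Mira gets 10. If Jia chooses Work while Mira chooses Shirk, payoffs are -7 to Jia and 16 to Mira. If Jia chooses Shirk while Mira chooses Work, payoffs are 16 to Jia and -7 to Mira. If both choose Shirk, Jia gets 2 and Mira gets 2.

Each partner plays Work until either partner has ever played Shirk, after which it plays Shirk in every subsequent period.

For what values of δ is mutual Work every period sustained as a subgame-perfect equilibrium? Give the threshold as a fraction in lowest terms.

One-period gain from deviating is 16 − 10 = 6. The loss is 10 − 2 = 8 in every subsequent period, with present value 8·δ/(1−δ).
Deviation is unprofitable when 8·δ/(1−δ) ≥ 6, i.e. δ/(1−δ) ≥ 3/4.
Equivalently δ ≥ 6/(6+8) = 3/7.

3/7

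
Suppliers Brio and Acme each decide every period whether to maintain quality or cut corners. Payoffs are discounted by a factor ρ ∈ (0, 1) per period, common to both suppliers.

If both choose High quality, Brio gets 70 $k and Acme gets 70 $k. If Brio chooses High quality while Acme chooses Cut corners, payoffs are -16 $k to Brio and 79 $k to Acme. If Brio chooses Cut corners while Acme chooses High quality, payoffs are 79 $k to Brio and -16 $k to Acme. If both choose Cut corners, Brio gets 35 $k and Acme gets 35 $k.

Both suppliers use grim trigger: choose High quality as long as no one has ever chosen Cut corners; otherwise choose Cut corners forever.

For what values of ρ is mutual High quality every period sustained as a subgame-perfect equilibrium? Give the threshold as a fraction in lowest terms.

9/44

Cooperation forever yields 70 each period: 70/(1−ρ).
Deviating yields 79 once, then 35 forever: 79 + 35ρ/(1−ρ).
No profitable deviation requires 70/(1−ρ) ≥ 79 + 35ρ/(1−ρ).
Multiplying by (1−ρ): 70 ≥ 79(1−ρ) + 35ρ = 79 − 44ρ.
So 44ρ ≥ 9, i.e. ρ ≥ 9/44.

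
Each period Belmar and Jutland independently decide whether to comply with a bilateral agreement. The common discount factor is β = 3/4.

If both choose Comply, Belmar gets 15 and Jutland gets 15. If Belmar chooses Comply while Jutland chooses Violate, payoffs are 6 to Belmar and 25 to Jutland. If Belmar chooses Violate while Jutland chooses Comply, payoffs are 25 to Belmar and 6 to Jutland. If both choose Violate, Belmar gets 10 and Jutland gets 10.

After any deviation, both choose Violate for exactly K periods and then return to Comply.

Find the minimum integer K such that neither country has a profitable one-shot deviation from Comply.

4

IC: β(1−β^K)/(1−β) ≥ (25−15)/(15−10) = 2.
With β = 3/4: need 1 − β^K ≥ 2·(1−3/4)/(3/4), i.e. β^K ≤ 0.3333.
Since (3/4)^3 = 0.4219 and (3/4)^4 = 0.3164, the smallest such K is 4.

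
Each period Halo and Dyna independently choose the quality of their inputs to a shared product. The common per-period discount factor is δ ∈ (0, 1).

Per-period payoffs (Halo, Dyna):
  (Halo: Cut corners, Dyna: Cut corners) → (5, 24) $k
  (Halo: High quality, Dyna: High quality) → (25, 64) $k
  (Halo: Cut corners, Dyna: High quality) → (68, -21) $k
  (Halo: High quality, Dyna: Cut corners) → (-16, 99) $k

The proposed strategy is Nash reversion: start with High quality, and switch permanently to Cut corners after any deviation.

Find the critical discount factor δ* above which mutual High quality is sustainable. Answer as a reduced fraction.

For Halo: deviation gain 68−25 = 43, per-period punishment loss 25−5 = 20. IC gives δ ≥ 43/63.
For Dyna: gain 35, loss 40 per period, so δ ≥ 35/75 = 7/15.
The tighter constraint is Halo's, so cooperation needs δ ≥ 43/63.

43/63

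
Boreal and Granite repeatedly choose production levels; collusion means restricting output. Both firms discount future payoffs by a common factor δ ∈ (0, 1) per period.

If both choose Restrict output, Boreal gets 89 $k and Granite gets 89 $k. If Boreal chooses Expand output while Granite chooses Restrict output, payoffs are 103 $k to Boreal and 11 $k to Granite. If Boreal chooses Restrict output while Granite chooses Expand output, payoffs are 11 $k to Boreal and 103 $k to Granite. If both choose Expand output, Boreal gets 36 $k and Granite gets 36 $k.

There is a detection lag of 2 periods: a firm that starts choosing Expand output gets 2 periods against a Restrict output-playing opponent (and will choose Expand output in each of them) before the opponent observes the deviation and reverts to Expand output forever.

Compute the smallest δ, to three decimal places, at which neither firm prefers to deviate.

Deviating for the 2 undetected periods gains 103−89 = 14 per period over cooperation, then loses 89−36 = 53 per period forever once punishment starts.
Gain: 14(1 + δ + … + δ^1); loss: 53·δ^2/(1−δ).
No profitable deviation ⇔ 14(1−δ^2) ≤ 53·δ^2, i.e. δ^2 ≥ 14/(14+53) = 14/67.
Hence δ ≥ (14/67)^(1/2) ≈ 0.457.

0.457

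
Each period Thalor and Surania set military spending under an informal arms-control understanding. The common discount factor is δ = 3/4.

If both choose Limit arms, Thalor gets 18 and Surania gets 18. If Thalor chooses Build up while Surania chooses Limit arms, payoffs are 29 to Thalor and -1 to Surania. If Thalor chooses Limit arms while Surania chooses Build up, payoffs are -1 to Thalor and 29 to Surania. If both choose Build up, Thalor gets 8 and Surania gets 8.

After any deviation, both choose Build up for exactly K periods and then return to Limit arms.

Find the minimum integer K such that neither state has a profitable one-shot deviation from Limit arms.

Need Σ_{k=1}^{K} δ^k ≥ (29−18)/(18−8) = 1.1000 at δ = 3/4.
At K = 1 the sum is 0.7500 < 1.1000; at K = 2 it is 1.3125 ≥ 1.1000.
So the minimum punishment length is K = 2.

2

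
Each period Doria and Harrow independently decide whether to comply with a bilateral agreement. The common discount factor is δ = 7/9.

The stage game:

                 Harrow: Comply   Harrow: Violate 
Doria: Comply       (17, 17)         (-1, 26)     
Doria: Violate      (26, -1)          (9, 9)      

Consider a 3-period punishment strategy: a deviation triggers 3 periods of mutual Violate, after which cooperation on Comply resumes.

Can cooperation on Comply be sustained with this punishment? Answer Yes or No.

Comparing payoff streams over the 4 periods until play realigns: cooperate → 17(1+δ+…+δ^3); deviate → 26 + 9(δ+…+δ^3).
Cooperation is sustained iff (17−9)(δ+…+δ^3) ≥ 26−17.
δ+…+δ^3 = 7/9·(1−(7/9)^3)/(1−7/9) = 1.8532, and (26−17)/(17−9) = 1.1250.
1.8532 ≥ 1.1250, so cooperation is sustainable.

Yes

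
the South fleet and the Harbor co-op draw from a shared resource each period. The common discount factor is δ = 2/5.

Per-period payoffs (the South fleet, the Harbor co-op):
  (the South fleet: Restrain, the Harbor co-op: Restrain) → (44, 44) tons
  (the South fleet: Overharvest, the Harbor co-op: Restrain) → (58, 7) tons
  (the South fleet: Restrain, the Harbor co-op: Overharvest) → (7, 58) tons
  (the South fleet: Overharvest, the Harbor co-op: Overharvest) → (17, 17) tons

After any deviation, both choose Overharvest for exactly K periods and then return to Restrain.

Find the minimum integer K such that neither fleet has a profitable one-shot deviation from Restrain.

IC: δ(1−δ^K)/(1−δ) ≥ (58−44)/(44−17) = 14/27.
With δ = 2/5: need 1 − δ^K ≥ 14/27·(1−2/5)/(2/5), i.e. δ^K ≤ 0.2222.
Since (2/5)^1 = 0.4000 and (2/5)^2 = 0.1600, the smallest such K is 2.

2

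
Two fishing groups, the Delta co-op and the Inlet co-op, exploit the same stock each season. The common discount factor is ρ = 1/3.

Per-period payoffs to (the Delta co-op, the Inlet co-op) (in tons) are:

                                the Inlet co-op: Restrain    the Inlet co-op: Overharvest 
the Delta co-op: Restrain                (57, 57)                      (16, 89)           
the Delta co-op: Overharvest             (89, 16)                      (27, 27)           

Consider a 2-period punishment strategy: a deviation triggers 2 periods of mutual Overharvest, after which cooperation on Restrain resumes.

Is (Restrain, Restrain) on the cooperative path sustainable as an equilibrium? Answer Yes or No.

A one-shot deviation gives 89 now, then 27 for 2 periods, then back to 57.
Gain from deviating: (89−57) today; loss: (57−27) in each of the next 2 periods.
No-deviation condition: (57−27)(ρ+…+ρ^2) ≥ 89−57, i.e. ρ+…+ρ^2 ≥ 16/15.
At ρ = 1/3: ρ+…+ρ^2 = 0.4444 < 1.0667.
So cooperation is not sustainable.

No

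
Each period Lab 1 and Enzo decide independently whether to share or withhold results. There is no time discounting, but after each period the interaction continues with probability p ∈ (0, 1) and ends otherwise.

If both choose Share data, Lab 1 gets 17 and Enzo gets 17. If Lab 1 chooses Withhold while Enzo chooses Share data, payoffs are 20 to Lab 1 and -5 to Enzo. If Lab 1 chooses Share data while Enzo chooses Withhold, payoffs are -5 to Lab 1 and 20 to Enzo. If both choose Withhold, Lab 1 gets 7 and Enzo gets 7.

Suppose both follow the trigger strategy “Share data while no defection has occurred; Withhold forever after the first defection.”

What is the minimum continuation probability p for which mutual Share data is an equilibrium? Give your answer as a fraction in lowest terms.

With no time discounting, the continuation probability p plays the role of the discount factor.
Grim-trigger IC: 17/(1−p) ≥ 20 + 7p/(1−p) ⇒ p ≥ (20−17)/(20−7) = 3/13.

3/13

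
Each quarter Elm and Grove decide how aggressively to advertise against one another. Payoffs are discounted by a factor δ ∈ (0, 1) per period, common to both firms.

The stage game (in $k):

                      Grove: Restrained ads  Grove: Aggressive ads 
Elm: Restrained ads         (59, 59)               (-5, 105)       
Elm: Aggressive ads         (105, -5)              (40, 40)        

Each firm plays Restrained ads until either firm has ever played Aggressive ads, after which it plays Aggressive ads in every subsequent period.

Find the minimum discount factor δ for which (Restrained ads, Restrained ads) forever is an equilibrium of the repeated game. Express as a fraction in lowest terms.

Under grim trigger the critical discount factor is (T−C)/(T−P) with T = 105, C = 59, P = 40.
δ* = (105−59)/(105−40) = 46/65.

46/65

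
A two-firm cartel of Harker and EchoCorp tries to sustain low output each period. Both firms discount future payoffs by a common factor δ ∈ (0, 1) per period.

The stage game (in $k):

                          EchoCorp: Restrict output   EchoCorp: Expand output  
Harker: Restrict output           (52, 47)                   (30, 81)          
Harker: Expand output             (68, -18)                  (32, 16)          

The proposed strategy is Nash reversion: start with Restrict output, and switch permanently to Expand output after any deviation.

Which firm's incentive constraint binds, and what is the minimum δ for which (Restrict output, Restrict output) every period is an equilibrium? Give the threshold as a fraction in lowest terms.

Harker: cooperation gives 52 each period; deviation gives 68 once then 32 forever.
  52/(1−δ) ≥ 68 + 32δ/(1−δ) ⇒ δ ≥ 16/36 = 4/9.
EchoCorp: cooperation gives 47 each period; deviation gives 81 once then 16 forever.
  δ ≥ 34/65.
Both must hold, so the binding constraint is EchoCorp's: δ ≥ 34/65.

EchoCorp; δ ≥ 34/65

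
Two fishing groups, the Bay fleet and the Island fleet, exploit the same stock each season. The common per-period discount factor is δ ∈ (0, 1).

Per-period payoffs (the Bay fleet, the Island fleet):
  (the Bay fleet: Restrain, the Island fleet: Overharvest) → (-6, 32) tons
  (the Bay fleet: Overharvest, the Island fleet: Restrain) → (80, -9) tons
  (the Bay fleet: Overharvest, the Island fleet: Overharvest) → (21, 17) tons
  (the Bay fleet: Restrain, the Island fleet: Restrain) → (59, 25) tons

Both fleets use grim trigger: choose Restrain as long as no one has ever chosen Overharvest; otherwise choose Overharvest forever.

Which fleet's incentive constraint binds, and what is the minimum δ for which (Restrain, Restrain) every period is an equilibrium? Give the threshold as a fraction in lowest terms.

the Island fleet; δ ≥ 7/15

For the Bay fleet: deviation gain 80−59 = 21, per-period punishment loss 59−21 = 38. IC gives δ ≥ 21/59.
For the Island fleet: gain 7, loss 8 per period, so δ ≥ 7/15.
The tighter constraint is the Island fleet's, so cooperation needs δ ≥ 7/15.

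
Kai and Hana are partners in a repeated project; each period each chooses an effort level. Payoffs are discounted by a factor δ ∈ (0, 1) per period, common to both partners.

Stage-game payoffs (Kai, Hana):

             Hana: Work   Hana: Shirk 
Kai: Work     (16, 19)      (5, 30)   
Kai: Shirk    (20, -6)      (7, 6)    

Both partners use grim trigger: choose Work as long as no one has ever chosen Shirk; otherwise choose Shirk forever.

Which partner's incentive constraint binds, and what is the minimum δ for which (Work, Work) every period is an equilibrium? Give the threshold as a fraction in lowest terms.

Hana; δ ≥ 11/24

For Kai: deviation gain 20−16 = 4, per-period punishment loss 16−7 = 9. IC gives δ ≥ 4/13.
For Hana: gain 11, loss 13 per period, so δ ≥ 11/24.
The tighter constraint is Hana's, so cooperation needs δ ≥ 11/24.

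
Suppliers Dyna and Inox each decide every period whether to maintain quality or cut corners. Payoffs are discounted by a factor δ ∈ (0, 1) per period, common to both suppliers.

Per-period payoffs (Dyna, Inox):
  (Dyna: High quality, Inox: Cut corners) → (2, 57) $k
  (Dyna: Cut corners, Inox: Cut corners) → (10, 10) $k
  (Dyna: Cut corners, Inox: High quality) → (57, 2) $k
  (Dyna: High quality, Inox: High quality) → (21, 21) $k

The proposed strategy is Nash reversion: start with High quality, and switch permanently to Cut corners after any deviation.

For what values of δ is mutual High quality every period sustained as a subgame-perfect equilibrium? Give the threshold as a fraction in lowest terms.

21/(1−δ) ≥ 57 + 10δ/(1−δ)
21 ≥ 57 − 47δ
δ ≥ 36/47.

36/47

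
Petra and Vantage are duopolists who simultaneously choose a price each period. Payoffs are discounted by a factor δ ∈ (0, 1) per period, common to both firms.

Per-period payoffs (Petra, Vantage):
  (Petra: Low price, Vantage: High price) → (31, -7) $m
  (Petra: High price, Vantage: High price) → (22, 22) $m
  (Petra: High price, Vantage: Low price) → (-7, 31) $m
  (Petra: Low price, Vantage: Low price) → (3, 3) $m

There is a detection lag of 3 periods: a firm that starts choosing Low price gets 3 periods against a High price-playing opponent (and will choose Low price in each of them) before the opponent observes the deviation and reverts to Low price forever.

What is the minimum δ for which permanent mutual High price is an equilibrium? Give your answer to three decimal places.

0.685

The best deviation is to choose Low price for all 3 undetected periods, earning 31 each, then 3 forever once detected.
Deviation value: 31(1−δ^3)/(1−δ) + 3δ^3/(1−δ); cooperation value: 22/(1−δ).
IC: 22 ≥ 31(1−δ^3) + 3δ^3 = 31 − 28δ^3.
So δ^3 ≥ 9/28, giving δ ≥ (9/28)^(1/3) ≈ 0.685.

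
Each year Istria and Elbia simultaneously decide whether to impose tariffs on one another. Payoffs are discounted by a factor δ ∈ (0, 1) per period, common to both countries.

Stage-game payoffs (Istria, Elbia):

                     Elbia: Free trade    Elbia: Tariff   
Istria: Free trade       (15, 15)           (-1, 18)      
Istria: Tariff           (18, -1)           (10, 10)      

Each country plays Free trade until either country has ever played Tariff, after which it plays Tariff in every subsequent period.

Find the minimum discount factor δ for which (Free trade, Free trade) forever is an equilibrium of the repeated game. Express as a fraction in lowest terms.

Cooperation forever yields 15 each period: 15/(1−δ).
Deviating yields 18 once, then 10 forever: 18 + 10δ/(1−δ).
No profitable deviation requires 15/(1−δ) ≥ 18 + 10δ/(1−δ).
Multiplying by (1−δ): 15 ≥ 18(1−δ) + 10δ = 18 − 8δ.
So 8δ ≥ 3, i.e. δ ≥ 3/8.

3/8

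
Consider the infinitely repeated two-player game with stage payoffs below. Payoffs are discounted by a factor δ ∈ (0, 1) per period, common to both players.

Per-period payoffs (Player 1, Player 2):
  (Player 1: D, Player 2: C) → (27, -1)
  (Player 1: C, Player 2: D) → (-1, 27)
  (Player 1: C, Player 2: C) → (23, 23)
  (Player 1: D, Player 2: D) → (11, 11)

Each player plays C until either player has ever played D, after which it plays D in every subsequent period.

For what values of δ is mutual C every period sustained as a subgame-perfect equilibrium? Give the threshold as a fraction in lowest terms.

1/4

Cooperation forever yields 23 each period: 23/(1−δ).
Deviating yields 27 once, then 11 forever: 27 + 11δ/(1−δ).
No profitable deviation requires 23/(1−δ) ≥ 27 + 11δ/(1−δ).
Multiplying by (1−δ): 23 ≥ 27(1−δ) + 11δ = 27 − 16δ.
So 16δ ≥ 4, i.e. δ ≥ 4/16 = 1/4.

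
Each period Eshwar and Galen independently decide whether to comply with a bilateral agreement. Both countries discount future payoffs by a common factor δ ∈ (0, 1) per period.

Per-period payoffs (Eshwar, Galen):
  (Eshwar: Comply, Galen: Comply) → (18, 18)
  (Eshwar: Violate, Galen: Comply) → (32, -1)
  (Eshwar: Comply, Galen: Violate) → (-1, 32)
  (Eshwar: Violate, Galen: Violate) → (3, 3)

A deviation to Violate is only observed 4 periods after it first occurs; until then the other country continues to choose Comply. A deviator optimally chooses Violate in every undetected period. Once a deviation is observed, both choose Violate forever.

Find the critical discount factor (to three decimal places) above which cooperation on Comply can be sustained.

Deviating for the 4 undetected periods gains 32−18 = 14 per period over cooperation, then loses 18−3 = 15 per period forever once punishment starts.
Gain: 14(1 + δ + … + δ^3); loss: 15·δ^4/(1−δ).
No profitable deviation ⇔ 14(1−δ^4) ≤ 15·δ^4, i.e. δ^4 ≥ 14/(14+15) = 14/29.
Hence δ ≥ (14/29)^(1/4) ≈ 0.834.

0.834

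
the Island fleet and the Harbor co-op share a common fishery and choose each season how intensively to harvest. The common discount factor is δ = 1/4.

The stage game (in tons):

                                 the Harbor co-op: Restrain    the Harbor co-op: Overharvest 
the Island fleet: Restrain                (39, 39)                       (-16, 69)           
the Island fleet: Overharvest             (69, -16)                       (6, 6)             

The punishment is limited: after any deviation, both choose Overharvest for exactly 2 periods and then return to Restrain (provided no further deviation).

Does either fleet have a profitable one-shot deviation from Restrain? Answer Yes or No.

Yes

IC: δ+…+δ^2 ≥ (69−39)/(39−6) = 10/11.
At δ = 1/4: partial sum = 0.3125 < 0.9091. Cooperation not sustainable.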